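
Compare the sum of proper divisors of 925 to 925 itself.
deficient

Proper divisors of 925: sum = 1 + 5 + 25 + 37 + 185 = 253
Since 253 < 925, 925 is deficient.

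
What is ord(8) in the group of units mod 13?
4

13 is prime, so ord(8) divides φ(13) = 12.
Divisors of 12: 1, 2, 3, 4, 6, 12.
Repeated squaring: 8^1 ≡ 8, 8^2 ≡ 12, 8^4 ≡ 1, 8^8 ≡ 1 (mod 13).
Test 8^d mod 13 for each divisor d in increasing order:
8^1 ≡ 8
8^2 ≡ 12
8^3 = 8^2·8^1 ≡ 5
8^4 ≡ 1  ← first divisor giving 1
The order is 4.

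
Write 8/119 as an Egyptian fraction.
1/15 + 1/1785

Greedy algorithm:
8/119: ceiling(119/8) = 15, use 1/15
1/1785: ceiling(1785/1) = 1785, use 1/1785
Result: 8/119 = 1/15 + 1/1785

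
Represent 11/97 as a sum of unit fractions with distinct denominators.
1/9 + 1/437 + 1/381501

Greedy algorithm:
11/97: ceiling(97/11) = 9, use 1/9
2/873: ceiling(873/2) = 437, use 1/437
1/381501: ceiling(381501/1) = 381501, use 1/381501
Result: 11/97 = 1/9 + 1/437 + 1/381501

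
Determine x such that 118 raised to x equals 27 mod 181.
24

Baby-step giant-step with step n = ⌈√181⌉ = 14.
Baby steps 118^j mod 181 (j:value) for j=0..13: 0:1, 1:118, 2:168, 3:95, 4:169, 5:32, 6:156, 7:127, 8:144, 9:159, 10:119, 11:105, 12:82, 13:83.
Giant-step multiplier: 118^(-14) ≡ 118^(180-14) = 118^166 ≡ 172 (mod 181).
Giant steps γ_i = 27·172^i mod 181: γ_0=27, γ_1=119 (in table at j=10).
x = i·n + j = 1·14 + 10 = 24.
Check: 118^24 ≡ 27 (mod 181).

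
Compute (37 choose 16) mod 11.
0

Using Lucas' theorem:
Write n=37 and k=16 in base 11:
n in base 11: [3, 4]
k in base 11: [1, 5]
C(37,16) mod 11 = ∏ C(n_i, k_i) mod 11
Digit binomials (mod 11): C(3,1) = 3; C(4,5) = 0 (k_i > n_i)
Product: 3 × 0 = 0 ≡ 0 (mod 11)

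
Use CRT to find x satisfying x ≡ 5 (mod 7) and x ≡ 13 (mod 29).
187

Using Chinese Remainder Theorem:
M = 7 × 29 = 203
M1 = 29, M2 = 7
y1 = 29^(-1) mod 7 = 1
y2 = 7^(-1) mod 29 = 25
x = (5×29×1 + 13×7×25) mod 203 = 187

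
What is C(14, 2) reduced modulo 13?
0

Using Lucas' theorem:
Write n=14 and k=2 in base 13:
n in base 13: [1, 1]
k in base 13: [0, 2]
C(14,2) mod 13 = ∏ C(n_i, k_i) mod 13
Digit binomials (mod 13): C(1,0) = 1; C(1,2) = 0 (k_i > n_i)
Product: 1 × 0 = 0 ≡ 0 (mod 13)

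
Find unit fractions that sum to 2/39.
1/20 + 1/780

Greedy algorithm:
2/39: ceiling(39/2) = 20, use 1/20
1/780: ceiling(780/1) = 780, use 1/780
Result: 2/39 = 1/20 + 1/780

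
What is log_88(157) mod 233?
156

Baby-step giant-step with step n = ⌈√233⌉ = 16.
Baby steps 88^j mod 233 (j:value) for j=0..15: 0:1, 1:88, 2:55, 3:180, 4:229, 5:114, 6:13, 7:212, 8:16, 9:10, 10:181, 11:84, 12:169, 13:193, 14:208, 15:130.
Giant-step multiplier: 88^(-16) ≡ 88^(232-16) = 88^216 ≡ 152 (mod 233).
Giant steps γ_i = 157·152^i mod 233: γ_0=157, γ_1=98, γ_2=217, γ_3=131, γ_4=107, γ_5=187, γ_6=231, γ_7=162, γ_8=159, γ_9=169 (in table at j=12).
x = i·n + j = 9·16 + 12 = 156.
Check: 88^156 ≡ 157 (mod 233).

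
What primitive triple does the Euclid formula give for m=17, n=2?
(285, 68, 293)

Euclid's formula: a = m² - n², b = 2mn, c = m² + n²
m = 17, n = 2
a = 17² - 2² = 289 - 4 = 285
b = 2 × 17 × 2 = 68
c = 17² + 2² = 289 + 4 = 293
Verification: 285² + 68² = 81225 + 4624 = 85849 = 293² ✓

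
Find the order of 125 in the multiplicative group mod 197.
196

197 is prime, so ord(125) divides φ(197) = 196.
Divisors of 196: 1, 2, 4, 7, 14, 28, 49, 98, 196.
Repeated squaring: 125^1 ≡ 125, 125^2 ≡ 62, 125^4 ≡ 101, 125^8 ≡ 154, 125^16 ≡ 76, 125^32 ≡ 63, 125^64 ≡ 29, 125^128 ≡ 53 (mod 197).
Test 125^d mod 197 for each divisor d in increasing order:
125^1 ≡ 125
125^2 ≡ 62
125^4 ≡ 101
125^7 = 125^4·125^2·125^1 ≡ 69
125^14 = 125^8·125^4·125^2 ≡ 33
125^28 = 125^16·125^8·125^4 ≡ 104
125^49 = 125^32·125^16·125^1 ≡ 14
125^98 = 125^64·125^32·125^2 ≡ 196
125^196 = 125^128·125^64·125^4 ≡ 1  ← first divisor giving 1
The order is 196.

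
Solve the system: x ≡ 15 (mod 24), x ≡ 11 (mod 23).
471

Using Chinese Remainder Theorem:
M = 24 × 23 = 552
M1 = 23, M2 = 24
y1 = 23^(-1) mod 24 = 23
y2 = 24^(-1) mod 23 = 1
x = (15×23×23 + 11×24×1) mod 552 = 471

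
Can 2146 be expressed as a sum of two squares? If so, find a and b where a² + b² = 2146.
11² + 45² (a=11, b=45)

Factorization: 2146 = 2 × 29 × 37
By Fermat: n is sum of two squares iff every prime p ≡ 3 (mod 4) appears to even power.
All primes ≡ 3 (mod 4) appear to even power.
Search a = 0, 1, 2, … for 2146 - a² a perfect square: first hit at a = 11: 2146 - 121 = 2025 = 45².
2146 = 11² + 45² = 121 + 2025 ✓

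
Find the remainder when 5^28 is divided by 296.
81

Repeated squaring. Binary of 28 = 11100.
5^1 ≡ 5 (mod 296); 5^2 ≡ 25 (mod 296); 5^4 ≡ 33 (mod 296); 5^8 ≡ 201 (mod 296); 5^16 ≡ 145 (mod 296)
5^28 = 5^4 × 5^8 × 5^16 ≡ 81 (mod 296)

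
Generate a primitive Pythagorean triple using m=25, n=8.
(561, 400, 689)

Euclid's formula: a = m² - n², b = 2mn, c = m² + n²
m = 25, n = 8
a = 25² - 8² = 625 - 64 = 561
b = 2 × 25 × 8 = 400
c = 25² + 8² = 625 + 64 = 689
Verification: 561² + 400² = 314721 + 160000 = 474721 = 689² ✓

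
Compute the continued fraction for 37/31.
[1; 5, 6]

Euclidean algorithm steps:
37 = 1 × 31 + 6
31 = 5 × 6 + 1
6 = 6 × 1 + 0
Continued fraction: [1; 5, 6]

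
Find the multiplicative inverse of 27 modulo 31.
23

gcd(27, 31) = 1, so the inverse exists.
Extended Euclidean algorithm on (31, 27):
31 = 1 × 27 + 4  ⟹  4 = (1)·31 + (-1)·27
27 = 6 × 4 + 3  ⟹  3 = (-6)·31 + (7)·27
4 = 1 × 3 + 1  ⟹  1 = (7)·31 + (-8)·27
So (-8)·27 ≡ 1 (mod 31), i.e. 27^(-1) ≡ -8 ≡ 23 (mod 31).
Check: 27 × 23 = 621 ≡ 1 (mod 31)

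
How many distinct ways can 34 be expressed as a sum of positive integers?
12310

p(n) counts ways to write n as a sum of positive integers (order ignored).
Euler's pentagonal recurrence: p(k) = p(k-1) + p(k-2) - p(k-5) - p(k-7) + p(k-12) + p(k-15) - ... (offsets j(3j∓1)/2, signs ++--, p(0)=1, p(<0)=0).
DP table for k = 0..33: p(0)=1, p(1)=1, p(2)=2, p(3)=3, p(4)=5, p(5)=7, p(6)=11, p(7)=15, p(8)=22, p(9)=30, p(10)=42, p(11)=56, p(12)=77, p(13)=101, p(14)=135, p(15)=176, p(16)=231, p(17)=297, p(18)=385, p(19)=490, p(20)=627, p(21)=792, p(22)=1002, p(23)=1255, p(24)=1575, p(25)=1958, p(26)=2436, p(27)=3010, p(28)=3718, p(29)=4565, p(30)=5604, p(31)=6842, p(32)=8349, p(33)=10143.
Final step: p(34) = p(33) + p(32) - p(29) - p(27) + p(22) + p(19) - p(12) - p(8)
= 10143 + 8349 - 4565 - 3010 + 1002 + 490 - 77 - 22
= 12310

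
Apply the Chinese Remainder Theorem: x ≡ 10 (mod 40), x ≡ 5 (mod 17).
90

Using Chinese Remainder Theorem:
M = 40 × 17 = 680
M1 = 17, M2 = 40
y1 = 17^(-1) mod 40 = 33
y2 = 40^(-1) mod 17 = 3
x = (10×17×33 + 5×40×3) mod 680 = 90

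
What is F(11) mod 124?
89

Matrix identity: Q^n = [[F_(n+1), F_n], [F_n, F_(n-1)]] with Q = [[1,1],[1,0]].
n = 11 = 1011₂. Square-and-multiply, entries mod 124:
Q^1 = [[1,1],[1,0]]
Q^2 = (Q^1)² = [[2,1],[1,1]]
Q^5 = (Q^2)²·Q = [[8,5],[5,3]]
Q^11 = (Q^5)²·Q = [[20,89],[89,55]]
F_11 mod 124 = Q^11[0][1] = 89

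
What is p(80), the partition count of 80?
15796476

p(n) counts ways to write n as a sum of positive integers (order ignored).
Euler's pentagonal recurrence: p(k) = p(k-1) + p(k-2) - p(k-5) - p(k-7) + p(k-12) + p(k-15) - ... (offsets j(3j∓1)/2, signs ++--, p(0)=1, p(<0)=0).
DP table for k = 0..79: p(0)=1, p(1)=1, p(2)=2, p(3)=3, p(4)=5, p(5)=7, p(6)=11, p(7)=15, p(8)=22, p(9)=30, p(10)=42, p(11)=56, p(12)=77, p(13)=101, p(14)=135, p(15)=176, p(16)=231, p(17)=297, p(18)=385, p(19)=490, p(20)=627, p(21)=792, p(22)=1002, p(23)=1255, p(24)=1575, p(25)=1958, p(26)=2436, p(27)=3010, p(28)=3718, p(29)=4565, p(30)=5604, p(31)=6842, p(32)=8349, p(33)=10143, p(34)=12310, p(35)=14883, p(36)=17977, p(37)=21637, p(38)=26015, p(39)=31185, p(40)=37338, p(41)=44583, p(42)=53174, p(43)=63261, p(44)=75175, p(45)=89134, p(46)=105558, p(47)=124754, p(48)=147273, p(49)=173525, p(50)=204226, p(51)=239943, p(52)=281589, p(53)=329931, p(54)=386155, p(55)=451276, p(56)=526823, p(57)=614154, p(58)=715220, p(59)=831820, p(60)=966467, p(61)=1121505, p(62)=1300156, p(63)=1505499, p(64)=1741630, p(65)=2012558, p(66)=2323520, p(67)=2679689, p(68)=3087735, p(69)=3554345, p(70)=4087968, p(71)=4697205, p(72)=5392783, p(73)=6185689, p(74)=7089500, p(75)=8118264, p(76)=9289091, p(77)=10619863, p(78)=12132164, p(79)=13848650.
Final step: p(80) = p(79) + p(78) - p(75) - p(73) + p(68) + p(65) - p(58) - p(54) + p(45) + p(40) - p(29) - p(23) + p(10) + p(3)
= 13848650 + 12132164 - 8118264 - 6185689 + 3087735 + 2012558 - 715220 - 386155 + 89134 + 37338 - 4565 - 1255 + 42 + 3
= 15796476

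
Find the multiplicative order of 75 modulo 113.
112

113 is prime, so ord(75) divides φ(113) = 112.
Divisors of 112: 1, 2, 4, 7, 8, 14, 16, 28, 56, 112.
Repeated squaring: 75^1 ≡ 75, 75^2 ≡ 88, 75^4 ≡ 60, 75^8 ≡ 97, 75^16 ≡ 30, 75^32 ≡ 109, 75^64 ≡ 16 (mod 113).
Test 75^d mod 113 for each divisor d in increasing order:
75^1 ≡ 75
75^2 ≡ 88
75^4 ≡ 60
75^7 = 75^4·75^2·75^1 ≡ 48
75^8 ≡ 97
75^14 = 75^8·75^4·75^2 ≡ 44
75^16 ≡ 30
75^28 = 75^16·75^8·75^4 ≡ 15
75^56 = 75^32·75^16·75^8 ≡ 112
75^112 = 75^64·75^32·75^16 ≡ 1  ← first divisor giving 1
The order is 112.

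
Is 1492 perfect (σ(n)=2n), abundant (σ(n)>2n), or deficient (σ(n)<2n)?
deficient

Proper divisors of 1492: sum = 1 + 2 + 4 + 373 + 746 = 1126
Since 1126 < 1492, 1492 is deficient.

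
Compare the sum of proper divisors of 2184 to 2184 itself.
abundant

Proper divisors of 2184: sum = 1 + 2 + 3 + 4 + 6 + 7 + 8 + 12 + ... + 364 + 546 + 728 + 1092 (31 divisors) = 4536
Since 4536 > 2184, 2184 is abundant.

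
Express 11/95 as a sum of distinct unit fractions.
1/9 + 1/214 + 1/182970

Greedy algorithm:
11/95: ceiling(95/11) = 9, use 1/9
4/855: ceiling(855/4) = 214, use 1/214
1/182970: ceiling(182970/1) = 182970, use 1/182970
Result: 11/95 = 1/9 + 1/214 + 1/182970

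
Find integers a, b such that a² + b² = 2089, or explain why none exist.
8² + 45² (a=8, b=45)

Factorization: 2089 = 2089
By Fermat: n is sum of two squares iff every prime p ≡ 3 (mod 4) appears to even power.
All primes ≡ 3 (mod 4) appear to even power.
Search a = 0, 1, 2, … for 2089 - a² a perfect square: first hit at a = 8: 2089 - 64 = 2025 = 45².
2089 = 8² + 45² = 64 + 2025 ✓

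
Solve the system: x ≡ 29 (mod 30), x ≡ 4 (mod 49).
1229

Using Chinese Remainder Theorem:
M = 30 × 49 = 1470
M1 = 49, M2 = 30
y1 = 49^(-1) mod 30 = 19
y2 = 30^(-1) mod 49 = 18
x = (29×49×19 + 4×30×18) mod 1470 = 1229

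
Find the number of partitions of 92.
72533807

p(n) counts ways to write n as a sum of positive integers (order ignored).
Euler's pentagonal recurrence: p(k) = p(k-1) + p(k-2) - p(k-5) - p(k-7) + p(k-12) + p(k-15) - ... (offsets j(3j∓1)/2, signs ++--, p(0)=1, p(<0)=0).
DP table for k = 0..91: p(0)=1, p(1)=1, p(2)=2, p(3)=3, p(4)=5, p(5)=7, p(6)=11, p(7)=15, p(8)=22, p(9)=30, p(10)=42, p(11)=56, p(12)=77, p(13)=101, p(14)=135, p(15)=176, p(16)=231, p(17)=297, p(18)=385, p(19)=490, p(20)=627, p(21)=792, p(22)=1002, p(23)=1255, p(24)=1575, p(25)=1958, p(26)=2436, p(27)=3010, p(28)=3718, p(29)=4565, p(30)=5604, p(31)=6842, p(32)=8349, p(33)=10143, p(34)=12310, p(35)=14883, p(36)=17977, p(37)=21637, p(38)=26015, p(39)=31185, p(40)=37338, p(41)=44583, p(42)=53174, p(43)=63261, p(44)=75175, p(45)=89134, p(46)=105558, p(47)=124754, p(48)=147273, p(49)=173525, p(50)=204226, p(51)=239943, p(52)=281589, p(53)=329931, p(54)=386155, p(55)=451276, p(56)=526823, p(57)=614154, p(58)=715220, p(59)=831820, p(60)=966467, p(61)=1121505, p(62)=1300156, p(63)=1505499, p(64)=1741630, p(65)=2012558, p(66)=2323520, p(67)=2679689, p(68)=3087735, p(69)=3554345, p(70)=4087968, p(71)=4697205, p(72)=5392783, p(73)=6185689, p(74)=7089500, p(75)=8118264, p(76)=9289091, p(77)=10619863, p(78)=12132164, p(79)=13848650, p(80)=15796476, p(81)=18004327, p(82)=20506255, p(83)=23338469, p(84)=26543660, p(85)=30167357, p(86)=34262962, p(87)=38887673, p(88)=44108109, p(89)=49995925, p(90)=56634173, p(91)=64112359.
Final step: p(92) = p(91) + p(90) - p(87) - p(85) + p(80) + p(77) - p(70) - p(66) + p(57) + p(52) - p(41) - p(35) + p(22) + p(15) - p(0)
= 64112359 + 56634173 - 38887673 - 30167357 + 15796476 + 10619863 - 4087968 - 2323520 + 614154 + 281589 - 44583 - 14883 + 1002 + 176 - 1
= 72533807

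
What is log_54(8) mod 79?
24

Baby-step giant-step with step n = ⌈√79⌉ = 9.
Baby steps 54^j mod 79 (j:value) for j=0..8: 0:1, 1:54, 2:72, 3:17, 4:49, 5:39, 6:52, 7:43, 8:31.
Giant-step multiplier: 54^(-9) ≡ 54^(78-9) = 54^69 ≡ 58 (mod 79).
Giant steps γ_i = 8·58^i mod 79: γ_0=8, γ_1=69, γ_2=52 (in table at j=6).
x = i·n + j = 2·9 + 6 = 24.
Check: 54^24 ≡ 8 (mod 79).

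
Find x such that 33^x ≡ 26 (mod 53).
35

Baby-step giant-step with step n = ⌈√53⌉ = 8.
Baby steps 33^j mod 53 (j:value) for j=0..7: 0:1, 1:33, 2:29, 3:3, 4:46, 5:34, 6:9, 7:32.
Giant-step multiplier: 33^(-8) ≡ 33^(52-8) = 33^44 ≡ 13 (mod 53).
Giant steps γ_i = 26·13^i mod 53: γ_0=26, γ_1=20, γ_2=48, γ_3=41, γ_4=3 (in table at j=3).
x = i·n + j = 4·8 + 3 = 35.
Check: 33^35 ≡ 26 (mod 53).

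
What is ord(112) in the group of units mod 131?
13

131 is prime, so ord(112) divides φ(131) = 130.
Divisors of 130: 1, 2, 5, 10, 13, 26, 65, 130.
Repeated squaring: 112^1 ≡ 112, 112^2 ≡ 99, 112^4 ≡ 107, 112^8 ≡ 52, 112^16 ≡ 84, 112^32 ≡ 113, 112^64 ≡ 62, 112^128 ≡ 45 (mod 131).
Test 112^d mod 131 for each divisor d in increasing order:
112^1 ≡ 112
112^2 ≡ 99
112^5 = 112^4·112^1 ≡ 63
112^10 = 112^8·112^2 ≡ 39
112^13 = 112^8·112^4·112^1 ≡ 1  ← first divisor giving 1
The order is 13.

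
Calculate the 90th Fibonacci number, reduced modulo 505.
450

Matrix identity: Q^n = [[F_(n+1), F_n], [F_n, F_(n-1)]] with Q = [[1,1],[1,0]].
n = 90 = 1011010₂. Square-and-multiply, entries mod 505:
Q^1 = [[1,1],[1,0]]
Q^2 = (Q^1)² = [[2,1],[1,1]]
Q^5 = (Q^2)²·Q = [[8,5],[5,3]]
Q^11 = (Q^5)²·Q = [[144,89],[89,55]]
Q^22 = (Q^11)² = [[377,36],[36,341]]
Q^45 = (Q^22)²·Q = [[98,5],[5,93]]
Q^90 = (Q^45)² = [[34,450],[450,89]]
F_90 mod 505 = Q^90[0][1] = 450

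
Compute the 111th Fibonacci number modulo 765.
529

Matrix identity: Q^n = [[F_(n+1), F_n], [F_n, F_(n-1)]] with Q = [[1,1],[1,0]].
n = 111 = 1101111₂. Square-and-multiply, entries mod 765:
Q^1 = [[1,1],[1,0]]
Q^3 = (Q^1)²·Q = [[3,2],[2,1]]
Q^6 = (Q^3)² = [[13,8],[8,5]]
Q^13 = (Q^6)²·Q = [[377,233],[233,144]]
Q^27 = (Q^13)²·Q = [[336,578],[578,523]]
Q^55 = (Q^27)²·Q = [[237,220],[220,17]]
Q^111 = (Q^55)²·Q = [[564,529],[529,35]]
F_111 mod 765 = Q^111[0][1] = 529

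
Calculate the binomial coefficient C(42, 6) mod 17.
11

Using Lucas' theorem:
Write n=42 and k=6 in base 17:
n in base 17: [2, 8]
k in base 17: [0, 6]
C(42,6) mod 17 = ∏ C(n_i, k_i) mod 17
Digit binomials (mod 17): C(2,0) = 1; C(8,6) = 28 ≡ 11
Product: 1 × 11 = 11 ≡ 11 (mod 17)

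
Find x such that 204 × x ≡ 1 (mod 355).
134

gcd(204, 355) = 1, so the inverse exists.
Extended Euclidean algorithm on (355, 204):
355 = 1 × 204 + 151  ⟹  151 = (1)·355 + (-1)·204
204 = 1 × 151 + 53  ⟹  53 = (-1)·355 + (2)·204
151 = 2 × 53 + 45  ⟹  45 = (3)·355 + (-5)·204
53 = 1 × 45 + 8  ⟹  8 = (-4)·355 + (7)·204
45 = 5 × 8 + 5  ⟹  5 = (23)·355 + (-40)·204
8 = 1 × 5 + 3  ⟹  3 = (-27)·355 + (47)·204
5 = 1 × 3 + 2  ⟹  2 = (50)·355 + (-87)·204
3 = 1 × 2 + 1  ⟹  1 = (-77)·355 + (134)·204
So (134)·204 ≡ 1 (mod 355), i.e. 204^(-1) ≡ 134 (mod 355).
Check: 204 × 134 = 27336 ≡ 1 (mod 355)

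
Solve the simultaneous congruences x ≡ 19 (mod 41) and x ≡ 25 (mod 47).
1905

Using Chinese Remainder Theorem:
M = 41 × 47 = 1927
M1 = 47, M2 = 41
y1 = 47^(-1) mod 41 = 7
y2 = 41^(-1) mod 47 = 39
x = (19×47×7 + 25×41×39) mod 1927 = 1905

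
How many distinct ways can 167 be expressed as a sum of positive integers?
207890420102

p(n) counts ways to write n as a sum of positive integers (order ignored).
Euler's pentagonal recurrence: p(k) = p(k-1) + p(k-2) - p(k-5) - p(k-7) + p(k-12) + p(k-15) - ... (offsets j(3j∓1)/2, signs ++--, p(0)=1, p(<0)=0).
DP table for k = 0..166: p(0)=1, p(1)=1, p(2)=2, p(3)=3, p(4)=5, p(5)=7, p(6)=11, p(7)=15, p(8)=22, p(9)=30, p(10)=42, p(11)=56, p(12)=77, p(13)=101, p(14)=135, p(15)=176, p(16)=231, p(17)=297, p(18)=385, p(19)=490, p(20)=627, p(21)=792, p(22)=1002, p(23)=1255, p(24)=1575, p(25)=1958, p(26)=2436, p(27)=3010, p(28)=3718, p(29)=4565, p(30)=5604, p(31)=6842, p(32)=8349, p(33)=10143, p(34)=12310, p(35)=14883, p(36)=17977, p(37)=21637, p(38)=26015, p(39)=31185, p(40)=37338, p(41)=44583, p(42)=53174, p(43)=63261, p(44)=75175, p(45)=89134, p(46)=105558, p(47)=124754, p(48)=147273, p(49)=173525, p(50)=204226, p(51)=239943, p(52)=281589, p(53)=329931, p(54)=386155, p(55)=451276, p(56)=526823, p(57)=614154, p(58)=715220, p(59)=831820, p(60)=966467, p(61)=1121505, p(62)=1300156, p(63)=1505499, p(64)=1741630, p(65)=2012558, p(66)=2323520, p(67)=2679689, p(68)=3087735, p(69)=3554345, p(70)=4087968, p(71)=4697205, p(72)=5392783, p(73)=6185689, p(74)=7089500, p(75)=8118264, p(76)=9289091, p(77)=10619863, p(78)=12132164, p(79)=13848650, p(80)=15796476, p(81)=18004327, p(82)=20506255, p(83)=23338469, p(84)=26543660, p(85)=30167357, p(86)=34262962, p(87)=38887673, p(88)=44108109, p(89)=49995925, p(90)=56634173, p(91)=64112359, p(92)=72533807, p(93)=82010177, p(94)=92669720, p(95)=104651419, p(96)=118114304, p(97)=133230930, p(98)=150198136, p(99)=169229875, p(100)=190569292, p(101)=214481126, p(102)=241265379, p(103)=271248950, p(104)=304801365, p(105)=342325709, p(106)=384276336, p(107)=431149389, p(108)=483502844, p(109)=541946240, p(110)=607163746, p(111)=679903203, p(112)=761002156, p(113)=851376628, p(114)=952050665, p(115)=1064144451, p(116)=1188908248, p(117)=1327710076, p(118)=1482074143, p(119)=1653668665, p(120)=1844349560, p(121)=2056148051, p(122)=2291320912, p(123)=2552338241, p(124)=2841940500, p(125)=3163127352, p(126)=3519222692, p(127)=3913864295, p(128)=4351078600, p(129)=4835271870, p(130)=5371315400, p(131)=5964539504, p(132)=6620830889, p(133)=7346629512, p(134)=8149040695, p(135)=9035836076, p(136)=10015581680, p(137)=11097645016, p(138)=12292341831, p(139)=13610949895, p(140)=15065878135, p(141)=16670689208, p(142)=18440293320, p(143)=20390982757, p(144)=22540654445, p(145)=24908858009, p(146)=27517052599, p(147)=30388671978, p(148)=33549419497, p(149)=37027355200, p(150)=40853235313, p(151)=45060624582, p(152)=49686288421, p(153)=54770336324, p(154)=60356673280, p(155)=66493182097, p(156)=73232243759, p(157)=80630964769, p(158)=88751778802, p(159)=97662728555, p(160)=107438159466, p(161)=118159068427, p(162)=129913904637, p(163)=142798995930, p(164)=156919475295, p(165)=172389800255, p(166)=189334822579.
Final step: p(167) = p(166) + p(165) - p(162) - p(160) + p(155) + p(152) - p(145) - p(141) + p(132) + p(127) - p(116) - p(110) + p(97) + p(90) - p(75) - p(67) + p(50) + p(41) - p(22) - p(12)
= 189334822579 + 172389800255 - 129913904637 - 107438159466 + 66493182097 + 49686288421 - 24908858009 - 16670689208 + 6620830889 + 3913864295 - 1188908248 - 607163746 + 133230930 + 56634173 - 8118264 - 2679689 + 204226 + 44583 - 1002 - 77
= 207890420102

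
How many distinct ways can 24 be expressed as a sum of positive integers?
1575

p(n) counts ways to write n as a sum of positive integers (order ignored).
Euler's pentagonal recurrence: p(k) = p(k-1) + p(k-2) - p(k-5) - p(k-7) + p(k-12) + p(k-15) - ... (offsets j(3j∓1)/2, signs ++--, p(0)=1, p(<0)=0).
DP table for k = 0..23: p(0)=1, p(1)=1, p(2)=2, p(3)=3, p(4)=5, p(5)=7, p(6)=11, p(7)=15, p(8)=22, p(9)=30, p(10)=42, p(11)=56, p(12)=77, p(13)=101, p(14)=135, p(15)=176, p(16)=231, p(17)=297, p(18)=385, p(19)=490, p(20)=627, p(21)=792, p(22)=1002, p(23)=1255.
Final step: p(24) = p(23) + p(22) - p(19) - p(17) + p(12) + p(9) - p(2)
= 1255 + 1002 - 490 - 297 + 77 + 30 - 2
= 1575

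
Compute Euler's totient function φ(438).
144

438 = 2 × 3 × 73
φ(n) = n × ∏(1 - 1/p) for each prime p dividing n
φ(438) = 438 × (1 - 1/2) × (1 - 1/3) × (1 - 1/73) = 144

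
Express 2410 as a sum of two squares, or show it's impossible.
3² + 49² (a=3, b=49)

Factorization: 2410 = 2 × 5 × 241
By Fermat: n is sum of two squares iff every prime p ≡ 3 (mod 4) appears to even power.
All primes ≡ 3 (mod 4) appear to even power.
Search a = 0, 1, 2, … for 2410 - a² a perfect square: first hit at a = 3: 2410 - 9 = 2401 = 49².
2410 = 3² + 49² = 9 + 2401 ✓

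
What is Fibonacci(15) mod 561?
49

Matrix identity: Q^n = [[F_(n+1), F_n], [F_n, F_(n-1)]] with Q = [[1,1],[1,0]].
n = 15 = 1111₂. Square-and-multiply, entries mod 561:
Q^1 = [[1,1],[1,0]]
Q^3 = (Q^1)²·Q = [[3,2],[2,1]]
Q^7 = (Q^3)²·Q = [[21,13],[13,8]]
Q^15 = (Q^7)²·Q = [[426,49],[49,377]]
F_15 mod 561 = Q^15[0][1] = 49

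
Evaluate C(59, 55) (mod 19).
0

Using Lucas' theorem:
Write n=59 and k=55 in base 19:
n in base 19: [3, 2]
k in base 19: [2, 17]
C(59,55) mod 19 = ∏ C(n_i, k_i) mod 19
Digit binomials (mod 19): C(3,2) = 3; C(2,17) = 0 (k_i > n_i)
Product: 3 × 0 = 0 ≡ 0 (mod 19)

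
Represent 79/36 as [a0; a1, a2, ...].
[2; 5, 7]

Euclidean algorithm steps:
79 = 2 × 36 + 7
36 = 5 × 7 + 1
7 = 7 × 1 + 0
Continued fraction: [2; 5, 7]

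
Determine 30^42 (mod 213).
72

Repeated squaring. Binary of 42 = 101010.
30^1 ≡ 30 (mod 213); 30^2 ≡ 48 (mod 213); 30^4 ≡ 174 (mod 213); 30^8 ≡ 30 (mod 213); 30^16 ≡ 48 (mod 213); 30^32 ≡ 174 (mod 213)
30^42 = 30^2 × 30^8 × 30^32 ≡ 72 (mod 213)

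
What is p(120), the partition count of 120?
1844349560

p(n) counts ways to write n as a sum of positive integers (order ignored).
Euler's pentagonal recurrence: p(k) = p(k-1) + p(k-2) - p(k-5) - p(k-7) + p(k-12) + p(k-15) - ... (offsets j(3j∓1)/2, signs ++--, p(0)=1, p(<0)=0).
DP table for k = 0..119: p(0)=1, p(1)=1, p(2)=2, p(3)=3, p(4)=5, p(5)=7, p(6)=11, p(7)=15, p(8)=22, p(9)=30, p(10)=42, p(11)=56, p(12)=77, p(13)=101, p(14)=135, p(15)=176, p(16)=231, p(17)=297, p(18)=385, p(19)=490, p(20)=627, p(21)=792, p(22)=1002, p(23)=1255, p(24)=1575, p(25)=1958, p(26)=2436, p(27)=3010, p(28)=3718, p(29)=4565, p(30)=5604, p(31)=6842, p(32)=8349, p(33)=10143, p(34)=12310, p(35)=14883, p(36)=17977, p(37)=21637, p(38)=26015, p(39)=31185, p(40)=37338, p(41)=44583, p(42)=53174, p(43)=63261, p(44)=75175, p(45)=89134, p(46)=105558, p(47)=124754, p(48)=147273, p(49)=173525, p(50)=204226, p(51)=239943, p(52)=281589, p(53)=329931, p(54)=386155, p(55)=451276, p(56)=526823, p(57)=614154, p(58)=715220, p(59)=831820, p(60)=966467, p(61)=1121505, p(62)=1300156, p(63)=1505499, p(64)=1741630, p(65)=2012558, p(66)=2323520, p(67)=2679689, p(68)=3087735, p(69)=3554345, p(70)=4087968, p(71)=4697205, p(72)=5392783, p(73)=6185689, p(74)=7089500, p(75)=8118264, p(76)=9289091, p(77)=10619863, p(78)=12132164, p(79)=13848650, p(80)=15796476, p(81)=18004327, p(82)=20506255, p(83)=23338469, p(84)=26543660, p(85)=30167357, p(86)=34262962, p(87)=38887673, p(88)=44108109, p(89)=49995925, p(90)=56634173, p(91)=64112359, p(92)=72533807, p(93)=82010177, p(94)=92669720, p(95)=104651419, p(96)=118114304, p(97)=133230930, p(98)=150198136, p(99)=169229875, p(100)=190569292, p(101)=214481126, p(102)=241265379, p(103)=271248950, p(104)=304801365, p(105)=342325709, p(106)=384276336, p(107)=431149389, p(108)=483502844, p(109)=541946240, p(110)=607163746, p(111)=679903203, p(112)=761002156, p(113)=851376628, p(114)=952050665, p(115)=1064144451, p(116)=1188908248, p(117)=1327710076, p(118)=1482074143, p(119)=1653668665.
Final step: p(120) = p(119) + p(118) - p(115) - p(113) + p(108) + p(105) - p(98) - p(94) + p(85) + p(80) - p(69) - p(63) + p(50) + p(43) - p(28) - p(20) + p(3)
= 1653668665 + 1482074143 - 1064144451 - 851376628 + 483502844 + 342325709 - 150198136 - 92669720 + 30167357 + 15796476 - 3554345 - 1505499 + 204226 + 63261 - 3718 - 627 + 3
= 1844349560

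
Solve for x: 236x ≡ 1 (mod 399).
164

gcd(236, 399) = 1, so the inverse exists.
Extended Euclidean algorithm on (399, 236):
399 = 1 × 236 + 163  ⟹  163 = (1)·399 + (-1)·236
236 = 1 × 163 + 73  ⟹  73 = (-1)·399 + (2)·236
163 = 2 × 73 + 17  ⟹  17 = (3)·399 + (-5)·236
73 = 4 × 17 + 5  ⟹  5 = (-13)·399 + (22)·236
17 = 3 × 5 + 2  ⟹  2 = (42)·399 + (-71)·236
5 = 2 × 2 + 1  ⟹  1 = (-97)·399 + (164)·236
So (164)·236 ≡ 1 (mod 399), i.e. 236^(-1) ≡ 164 (mod 399).
Check: 236 × 164 = 38704 ≡ 1 (mod 399)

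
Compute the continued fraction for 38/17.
[2; 4, 4]

Euclidean algorithm steps:
38 = 2 × 17 + 4
17 = 4 × 4 + 1
4 = 4 × 1 + 0
Continued fraction: [2; 4, 4]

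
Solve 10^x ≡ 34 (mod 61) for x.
36

Baby-step giant-step with step n = ⌈√61⌉ = 8.
Baby steps 10^j mod 61 (j:value) for j=0..7: 0:1, 1:10, 2:39, 3:24, 4:57, 5:21, 6:27, 7:26.
Giant-step multiplier: 10^(-8) ≡ 10^(60-8) = 10^52 ≡ 42 (mod 61).
Giant steps γ_i = 34·42^i mod 61: γ_0=34, γ_1=25, γ_2=13, γ_3=58, γ_4=57 (in table at j=4).
x = i·n + j = 4·8 + 4 = 36.
Check: 10^36 ≡ 34 (mod 61).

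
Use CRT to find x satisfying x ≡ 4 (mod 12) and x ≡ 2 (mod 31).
64

Using Chinese Remainder Theorem:
M = 12 × 31 = 372
M1 = 31, M2 = 12
y1 = 31^(-1) mod 12 = 7
y2 = 12^(-1) mod 31 = 13
x = (4×31×7 + 2×12×13) mod 372 = 64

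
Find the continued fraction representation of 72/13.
[5; 1, 1, 6]

Euclidean algorithm steps:
72 = 5 × 13 + 7
13 = 1 × 7 + 6
7 = 1 × 6 + 1
6 = 6 × 1 + 0
Continued fraction: [5; 1, 1, 6]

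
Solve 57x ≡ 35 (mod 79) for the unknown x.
x ≡ 2 (mod 79)

gcd(57, 79) = 1, which divides 35, so solutions exist.
Find 57^(-1) mod 79 by the extended Euclidean algorithm:
79 = 1 × 57 + 22  ⟹  22 = (1)·79 + (-1)·57
57 = 2 × 22 + 13  ⟹  13 = (-2)·79 + (3)·57
22 = 1 × 13 + 9  ⟹  9 = (3)·79 + (-4)·57
13 = 1 × 9 + 4  ⟹  4 = (-5)·79 + (7)·57
9 = 2 × 4 + 1  ⟹  1 = (13)·79 + (-18)·57
So (-18)·57 ≡ 1 (mod 79), i.e. 57^(-1) ≡ -18 ≡ 61 (mod 79).
x ≡ 61 × 35 = 2135 ≡ 2 (mod 79).
Check: 57 × 2 = 114 ≡ 35 (mod 79).
Unique solution: x ≡ 2 (mod 79)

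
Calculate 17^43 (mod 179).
88

Repeated squaring. Binary of 43 = 101011.
17^1 ≡ 17 (mod 179); 17^2 ≡ 110 (mod 179); 17^4 ≡ 107 (mod 179); 17^8 ≡ 172 (mod 179); 17^16 ≡ 49 (mod 179); 17^32 ≡ 74 (mod 179)
17^43 = 17^1 × 17^2 × 17^8 × 17^32 ≡ 88 (mod 179)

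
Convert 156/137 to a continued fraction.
[1; 7, 4, 1, 3]

Euclidean algorithm steps:
156 = 1 × 137 + 19
137 = 7 × 19 + 4
19 = 4 × 4 + 3
4 = 1 × 3 + 1
3 = 3 × 1 + 0
Continued fraction: [1; 7, 4, 1, 3]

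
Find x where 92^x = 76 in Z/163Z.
41

Baby-step giant-step with step n = ⌈√163⌉ = 13.
Baby steps 92^j mod 163 (j:value) for j=0..12: 0:1, 1:92, 2:151, 3:37, 4:144, 5:45, 6:65, 7:112, 8:35, 9:123, 10:69, 11:154, 12:150.
Giant-step multiplier: 92^(-13) ≡ 92^(162-13) = 92^149 ≡ 80 (mod 163).
Giant steps γ_i = 76·80^i mod 163: γ_0=76, γ_1=49, γ_2=8, γ_3=151 (in table at j=2).
x = i·n + j = 3·13 + 2 = 41.
Check: 92^41 ≡ 76 (mod 163).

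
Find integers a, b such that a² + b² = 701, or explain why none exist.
5² + 26² (a=5, b=26)

Factorization: 701 = 701
By Fermat: n is sum of two squares iff every prime p ≡ 3 (mod 4) appears to even power.
All primes ≡ 3 (mod 4) appear to even power.
Search a = 0, 1, 2, … for 701 - a² a perfect square: first hit at a = 5: 701 - 25 = 676 = 26².
701 = 5² + 26² = 25 + 676 ✓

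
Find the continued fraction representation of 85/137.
[0; 1, 1, 1, 1, 1, 2, 1, 4]

Euclidean algorithm steps:
85 = 0 × 137 + 85
137 = 1 × 85 + 52
85 = 1 × 52 + 33
52 = 1 × 33 + 19
33 = 1 × 19 + 14
19 = 1 × 14 + 5
14 = 2 × 5 + 4
5 = 1 × 4 + 1
4 = 4 × 1 + 0
Continued fraction: [0; 1, 1, 1, 1, 1, 2, 1, 4]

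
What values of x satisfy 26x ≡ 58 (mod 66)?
x ≡ 20 (mod 33)

gcd(26, 66) = 2, which divides 58, so solutions exist.
Divide through by 2: 13x ≡ 29 (mod 33).
Find 13^(-1) mod 33 by the extended Euclidean algorithm:
33 = 2 × 13 + 7  ⟹  7 = (1)·33 + (-2)·13
13 = 1 × 7 + 6  ⟹  6 = (-1)·33 + (3)·13
7 = 1 × 6 + 1  ⟹  1 = (2)·33 + (-5)·13
So (-5)·13 ≡ 1 (mod 33), i.e. 13^(-1) ≡ -5 ≡ 28 (mod 33).
x ≡ 28 × 29 = 812 ≡ 20 (mod 33).
Check: 26 × 20 = 520 ≡ 58 (mod 66).
x ≡ 20 (mod 33), giving 2 solutions mod 66.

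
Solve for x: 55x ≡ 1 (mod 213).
31

gcd(55, 213) = 1, so the inverse exists.
Extended Euclidean algorithm on (213, 55):
213 = 3 × 55 + 48  ⟹  48 = (1)·213 + (-3)·55
55 = 1 × 48 + 7  ⟹  7 = (-1)·213 + (4)·55
48 = 6 × 7 + 6  ⟹  6 = (7)·213 + (-27)·55
7 = 1 × 6 + 1  ⟹  1 = (-8)·213 + (31)·55
So (31)·55 ≡ 1 (mod 213), i.e. 55^(-1) ≡ 31 (mod 213).
Check: 55 × 31 = 1705 ≡ 1 (mod 213)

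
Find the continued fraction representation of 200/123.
[1; 1, 1, 1, 2, 15]

Euclidean algorithm steps:
200 = 1 × 123 + 77
123 = 1 × 77 + 46
77 = 1 × 46 + 31
46 = 1 × 31 + 15
31 = 2 × 15 + 1
15 = 15 × 1 + 0
Continued fraction: [1; 1, 1, 1, 2, 15]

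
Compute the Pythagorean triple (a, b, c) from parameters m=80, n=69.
(1639, 11040, 11161)

Euclid's formula: a = m² - n², b = 2mn, c = m² + n²
m = 80, n = 69
a = 80² - 69² = 6400 - 4761 = 1639
b = 2 × 80 × 69 = 11040
c = 80² + 69² = 6400 + 4761 = 11161
Verification: 1639² + 11040² = 2686321 + 121881600 = 124567921 = 11161² ✓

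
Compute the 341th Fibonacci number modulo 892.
489

Matrix identity: Q^n = [[F_(n+1), F_n], [F_n, F_(n-1)]] with Q = [[1,1],[1,0]].
n = 341 = 101010101₂. Square-and-multiply, entries mod 892:
Q^1 = [[1,1],[1,0]]
Q^2 = (Q^1)² = [[2,1],[1,1]]
Q^5 = (Q^2)²·Q = [[8,5],[5,3]]
Q^10 = (Q^5)² = [[89,55],[55,34]]
Q^21 = (Q^10)²·Q = [[763,242],[242,521]]
Q^42 = (Q^21)² = [[277,312],[312,857]]
Q^85 = (Q^42)²·Q = [[709,133],[133,576]]
Q^170 = (Q^85)² = [[334,533],[533,693]]
Q^341 = (Q^170)²·Q = [[192,489],[489,595]]
F_341 mod 892 = Q^341[0][1] = 489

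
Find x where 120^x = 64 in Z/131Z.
86

Baby-step giant-step with step n = ⌈√131⌉ = 12.
Baby steps 120^j mod 131 (j:value) for j=0..11: 0:1, 1:120, 2:121, 3:110, 4:100, 5:79, 6:48, 7:127, 8:44, 9:40, 10:84, 11:124.
Giant-step multiplier: 120^(-12) ≡ 120^(130-12) = 120^118 ≡ 114 (mod 131).
Giant steps γ_i = 64·114^i mod 131: γ_0=64, γ_1=91, γ_2=25, γ_3=99, γ_4=20, γ_5=53, γ_6=16, γ_7=121 (in table at j=2).
x = i·n + j = 7·12 + 2 = 86.
Check: 120^86 ≡ 64 (mod 131).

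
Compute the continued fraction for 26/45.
[0; 1, 1, 2, 1, 2, 2]

Euclidean algorithm steps:
26 = 0 × 45 + 26
45 = 1 × 26 + 19
26 = 1 × 19 + 7
19 = 2 × 7 + 5
7 = 1 × 5 + 2
5 = 2 × 2 + 1
2 = 2 × 1 + 0
Continued fraction: [0; 1, 1, 2, 1, 2, 2]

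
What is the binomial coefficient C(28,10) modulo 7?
0

Using Lucas' theorem:
Write n=28 and k=10 in base 7:
n in base 7: [4, 0]
k in base 7: [1, 3]
C(28,10) mod 7 = ∏ C(n_i, k_i) mod 7
Digit binomials (mod 7): C(4,1) = 4; C(0,3) = 0 (k_i > n_i)
Product: 4 × 0 = 0 ≡ 0 (mod 7)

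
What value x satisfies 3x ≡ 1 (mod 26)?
9

gcd(3, 26) = 1, so the inverse exists.
Extended Euclidean algorithm on (26, 3):
26 = 8 × 3 + 2  ⟹  2 = (1)·26 + (-8)·3
3 = 1 × 2 + 1  ⟹  1 = (-1)·26 + (9)·3
So (9)·3 ≡ 1 (mod 26), i.e. 3^(-1) ≡ 9 (mod 26).
Check: 3 × 9 = 27 ≡ 1 (mod 26)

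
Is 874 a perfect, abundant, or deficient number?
deficient

Proper divisors of 874: sum = 1 + 2 + 19 + 23 + 38 + 46 + 437 = 566
Since 566 < 874, 874 is deficient.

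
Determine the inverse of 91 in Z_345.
91

gcd(91, 345) = 1, so the inverse exists.
Extended Euclidean algorithm on (345, 91):
345 = 3 × 91 + 72  ⟹  72 = (1)·345 + (-3)·91
91 = 1 × 72 + 19  ⟹  19 = (-1)·345 + (4)·91
72 = 3 × 19 + 15  ⟹  15 = (4)·345 + (-15)·91
19 = 1 × 15 + 4  ⟹  4 = (-5)·345 + (19)·91
15 = 3 × 4 + 3  ⟹  3 = (19)·345 + (-72)·91
4 = 1 × 3 + 1  ⟹  1 = (-24)·345 + (91)·91
So (91)·91 ≡ 1 (mod 345), i.e. 91^(-1) ≡ 91 (mod 345).
Check: 91 × 91 = 8281 ≡ 1 (mod 345)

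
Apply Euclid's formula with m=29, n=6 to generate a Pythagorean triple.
(805, 348, 877)

Euclid's formula: a = m² - n², b = 2mn, c = m² + n²
m = 29, n = 6
a = 29² - 6² = 841 - 36 = 805
b = 2 × 29 × 6 = 348
c = 29² + 6² = 841 + 36 = 877
Verification: 805² + 348² = 648025 + 121104 = 769129 = 877² ✓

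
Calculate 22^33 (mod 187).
22

Repeated squaring. Binary of 33 = 100001.
22^1 ≡ 22 (mod 187); 22^2 ≡ 110 (mod 187); 22^4 ≡ 132 (mod 187); 22^8 ≡ 33 (mod 187); 22^16 ≡ 154 (mod 187); 22^32 ≡ 154 (mod 187)
22^33 = 22^1 × 22^32 ≡ 22 (mod 187)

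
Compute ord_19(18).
2

19 is prime, so ord(18) divides φ(19) = 18.
Divisors of 18: 1, 2, 3, 6, 9, 18.
Repeated squaring: 18^1 ≡ 18, 18^2 ≡ 1, 18^4 ≡ 1, 18^8 ≡ 1, 18^16 ≡ 1 (mod 19).
Test 18^d mod 19 for each divisor d in increasing order:
18^1 ≡ 18
18^2 ≡ 1  ← first divisor giving 1
The order is 2.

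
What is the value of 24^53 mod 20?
4

Repeated squaring. Binary of 53 = 110101.
24^1 ≡ 4 (mod 20); 24^2 ≡ 16 (mod 20); 24^4 ≡ 16 (mod 20); 24^8 ≡ 16 (mod 20); 24^16 ≡ 16 (mod 20); 24^32 ≡ 16 (mod 20)
24^53 = 24^1 × 24^4 × 24^16 × 24^32 ≡ 4 (mod 20)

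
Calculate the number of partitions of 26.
2436

p(n) counts ways to write n as a sum of positive integers (order ignored).
Euler's pentagonal recurrence: p(k) = p(k-1) + p(k-2) - p(k-5) - p(k-7) + p(k-12) + p(k-15) - ... (offsets j(3j∓1)/2, signs ++--, p(0)=1, p(<0)=0).
DP table for k = 0..25: p(0)=1, p(1)=1, p(2)=2, p(3)=3, p(4)=5, p(5)=7, p(6)=11, p(7)=15, p(8)=22, p(9)=30, p(10)=42, p(11)=56, p(12)=77, p(13)=101, p(14)=135, p(15)=176, p(16)=231, p(17)=297, p(18)=385, p(19)=490, p(20)=627, p(21)=792, p(22)=1002, p(23)=1255, p(24)=1575, p(25)=1958.
Final step: p(26) = p(25) + p(24) - p(21) - p(19) + p(14) + p(11) - p(4) - p(0)
= 1958 + 1575 - 792 - 490 + 135 + 56 - 5 - 1
= 2436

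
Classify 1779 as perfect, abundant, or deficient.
deficient

Proper divisors of 1779: sum = 1 + 3 + 593 = 597
Since 597 < 1779, 1779 is deficient.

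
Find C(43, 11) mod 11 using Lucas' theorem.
3

Using Lucas' theorem:
Write n=43 and k=11 in base 11:
n in base 11: [3, 10]
k in base 11: [1, 0]
C(43,11) mod 11 = ∏ C(n_i, k_i) mod 11
Digit binomials (mod 11): C(3,1) = 3; C(10,0) = 1
Product: 3 × 1 = 3 ≡ 3 (mod 11)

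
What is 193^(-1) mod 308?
233

gcd(193, 308) = 1, so the inverse exists.
Extended Euclidean algorithm on (308, 193):
308 = 1 × 193 + 115  ⟹  115 = (1)·308 + (-1)·193
193 = 1 × 115 + 78  ⟹  78 = (-1)·308 + (2)·193
115 = 1 × 78 + 37  ⟹  37 = (2)·308 + (-3)·193
78 = 2 × 37 + 4  ⟹  4 = (-5)·308 + (8)·193
37 = 9 × 4 + 1  ⟹  1 = (47)·308 + (-75)·193
So (-75)·193 ≡ 1 (mod 308), i.e. 193^(-1) ≡ -75 ≡ 233 (mod 308).
Check: 193 × 233 = 44969 ≡ 1 (mod 308)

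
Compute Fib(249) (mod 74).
68

Matrix identity: Q^n = [[F_(n+1), F_n], [F_n, F_(n-1)]] with Q = [[1,1],[1,0]].
n = 249 = 11111001₂. Square-and-multiply, entries mod 74:
Q^1 = [[1,1],[1,0]]
Q^3 = (Q^1)²·Q = [[3,2],[2,1]]
Q^7 = (Q^3)²·Q = [[21,13],[13,8]]
Q^15 = (Q^7)²·Q = [[25,18],[18,7]]
Q^31 = (Q^15)²·Q = [[45,61],[61,58]]
Q^62 = (Q^31)² = [[48,67],[67,55]]
Q^124 = (Q^62)² = [[59,19],[19,40]]
Q^249 = (Q^124)²·Q = [[25,68],[68,31]]
F_249 mod 74 = Q^249[0][1] = 68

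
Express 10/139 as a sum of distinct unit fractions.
1/14 + 1/1946

Greedy algorithm:
10/139: ceiling(139/10) = 14, use 1/14
1/1946: ceiling(1946/1) = 1946, use 1/1946
Result: 10/139 = 1/14 + 1/1946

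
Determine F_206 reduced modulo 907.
62

Matrix identity: Q^n = [[F_(n+1), F_n], [F_n, F_(n-1)]] with Q = [[1,1],[1,0]].
n = 206 = 11001110₂. Square-and-multiply, entries mod 907:
Q^1 = [[1,1],[1,0]]
Q^3 = (Q^1)²·Q = [[3,2],[2,1]]
Q^6 = (Q^3)² = [[13,8],[8,5]]
Q^12 = (Q^6)² = [[233,144],[144,89]]
Q^25 = (Q^12)²·Q = [[762,651],[651,111]]
Q^51 = (Q^25)²·Q = [[30,396],[396,541]]
Q^103 = (Q^51)²·Q = [[171,805],[805,273]]
Q^206 = (Q^103)² = [[644,62],[62,582]]
F_206 mod 907 = Q^206[0][1] = 62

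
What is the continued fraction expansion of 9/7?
[1; 3, 2]

Euclidean algorithm steps:
9 = 1 × 7 + 2
7 = 3 × 2 + 1
2 = 2 × 1 + 0
Continued fraction: [1; 3, 2]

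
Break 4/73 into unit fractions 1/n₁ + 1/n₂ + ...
1/19 + 1/463 + 1/321091 + 1/206198539471

Greedy algorithm:
4/73: ceiling(73/4) = 19, use 1/19
3/1387: ceiling(1387/3) = 463, use 1/463
2/642181: ceiling(642181/2) = 321091, use 1/321091
1/206198539471: ceiling(206198539471/1) = 206198539471, use 1/206198539471
Result: 4/73 = 1/19 + 1/463 + 1/321091 + 1/206198539471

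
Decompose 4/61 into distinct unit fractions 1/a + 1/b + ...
1/16 + 1/326 + 1/159088

Greedy algorithm:
4/61: ceiling(61/4) = 16, use 1/16
3/976: ceiling(976/3) = 326, use 1/326
1/159088: ceiling(159088/1) = 159088, use 1/159088
Result: 4/61 = 1/16 + 1/326 + 1/159088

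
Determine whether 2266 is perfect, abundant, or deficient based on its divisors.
deficient

Proper divisors of 2266: sum = 1 + 2 + 11 + 22 + 103 + 206 + 1133 = 1478
Since 1478 < 2266, 2266 is deficient.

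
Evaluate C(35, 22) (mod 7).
0

Using Lucas' theorem:
Write n=35 and k=22 in base 7:
n in base 7: [5, 0]
k in base 7: [3, 1]
C(35,22) mod 7 = ∏ C(n_i, k_i) mod 7
Digit binomials (mod 7): C(5,3) = 10 ≡ 3; C(0,1) = 0 (k_i > n_i)
Product: 3 × 0 = 0 ≡ 0 (mod 7)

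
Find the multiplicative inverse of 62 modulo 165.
8

gcd(62, 165) = 1, so the inverse exists.
Extended Euclidean algorithm on (165, 62):
165 = 2 × 62 + 41  ⟹  41 = (1)·165 + (-2)·62
62 = 1 × 41 + 21  ⟹  21 = (-1)·165 + (3)·62
41 = 1 × 21 + 20  ⟹  20 = (2)·165 + (-5)·62
21 = 1 × 20 + 1  ⟹  1 = (-3)·165 + (8)·62
So (8)·62 ≡ 1 (mod 165), i.e. 62^(-1) ≡ 8 (mod 165).
Check: 62 × 8 = 496 ≡ 1 (mod 165)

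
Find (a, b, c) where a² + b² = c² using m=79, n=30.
(5341, 4740, 7141)

Euclid's formula: a = m² - n², b = 2mn, c = m² + n²
m = 79, n = 30
a = 79² - 30² = 6241 - 900 = 5341
b = 2 × 79 × 30 = 4740
c = 79² + 30² = 6241 + 900 = 7141
Verification: 5341² + 4740² = 28526281 + 22467600 = 50993881 = 7141² ✓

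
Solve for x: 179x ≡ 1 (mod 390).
329

gcd(179, 390) = 1, so the inverse exists.
Extended Euclidean algorithm on (390, 179):
390 = 2 × 179 + 32  ⟹  32 = (1)·390 + (-2)·179
179 = 5 × 32 + 19  ⟹  19 = (-5)·390 + (11)·179
32 = 1 × 19 + 13  ⟹  13 = (6)·390 + (-13)·179
19 = 1 × 13 + 6  ⟹  6 = (-11)·390 + (24)·179
13 = 2 × 6 + 1  ⟹  1 = (28)·390 + (-61)·179
So (-61)·179 ≡ 1 (mod 390), i.e. 179^(-1) ≡ -61 ≡ 329 (mod 390).
Check: 179 × 329 = 58891 ≡ 1 (mod 390)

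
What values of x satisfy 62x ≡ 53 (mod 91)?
x ≡ 17 (mod 91)

gcd(62, 91) = 1, which divides 53, so solutions exist.
Find 62^(-1) mod 91 by the extended Euclidean algorithm:
91 = 1 × 62 + 29  ⟹  29 = (1)·91 + (-1)·62
62 = 2 × 29 + 4  ⟹  4 = (-2)·91 + (3)·62
29 = 7 × 4 + 1  ⟹  1 = (15)·91 + (-22)·62
So (-22)·62 ≡ 1 (mod 91), i.e. 62^(-1) ≡ -22 ≡ 69 (mod 91).
x ≡ 69 × 53 = 3657 ≡ 17 (mod 91).
Check: 62 × 17 = 1054 ≡ 53 (mod 91).
Unique solution: x ≡ 17 (mod 91)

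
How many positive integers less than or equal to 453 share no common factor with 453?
300

453 = 3 × 151
φ(n) = n × ∏(1 - 1/p) for each prime p dividing n
φ(453) = 453 × (1 - 1/3) × (1 - 1/151) = 300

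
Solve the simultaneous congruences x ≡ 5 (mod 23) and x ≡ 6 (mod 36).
258

Using Chinese Remainder Theorem:
M = 23 × 36 = 828
M1 = 36, M2 = 23
y1 = 36^(-1) mod 23 = 16
y2 = 23^(-1) mod 36 = 11
x = (5×36×16 + 6×23×11) mod 828 = 258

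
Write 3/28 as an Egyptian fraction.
1/10 + 1/140

Greedy algorithm:
3/28: ceiling(28/3) = 10, use 1/10
1/140: ceiling(140/1) = 140, use 1/140
Result: 3/28 = 1/10 + 1/140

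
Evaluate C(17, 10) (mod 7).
2

Using Lucas' theorem:
Write n=17 and k=10 in base 7:
n in base 7: [2, 3]
k in base 7: [1, 3]
C(17,10) mod 7 = ∏ C(n_i, k_i) mod 7
Digit binomials (mod 7): C(2,1) = 2; C(3,3) = 1
Product: 2 × 1 = 2 ≡ 2 (mod 7)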